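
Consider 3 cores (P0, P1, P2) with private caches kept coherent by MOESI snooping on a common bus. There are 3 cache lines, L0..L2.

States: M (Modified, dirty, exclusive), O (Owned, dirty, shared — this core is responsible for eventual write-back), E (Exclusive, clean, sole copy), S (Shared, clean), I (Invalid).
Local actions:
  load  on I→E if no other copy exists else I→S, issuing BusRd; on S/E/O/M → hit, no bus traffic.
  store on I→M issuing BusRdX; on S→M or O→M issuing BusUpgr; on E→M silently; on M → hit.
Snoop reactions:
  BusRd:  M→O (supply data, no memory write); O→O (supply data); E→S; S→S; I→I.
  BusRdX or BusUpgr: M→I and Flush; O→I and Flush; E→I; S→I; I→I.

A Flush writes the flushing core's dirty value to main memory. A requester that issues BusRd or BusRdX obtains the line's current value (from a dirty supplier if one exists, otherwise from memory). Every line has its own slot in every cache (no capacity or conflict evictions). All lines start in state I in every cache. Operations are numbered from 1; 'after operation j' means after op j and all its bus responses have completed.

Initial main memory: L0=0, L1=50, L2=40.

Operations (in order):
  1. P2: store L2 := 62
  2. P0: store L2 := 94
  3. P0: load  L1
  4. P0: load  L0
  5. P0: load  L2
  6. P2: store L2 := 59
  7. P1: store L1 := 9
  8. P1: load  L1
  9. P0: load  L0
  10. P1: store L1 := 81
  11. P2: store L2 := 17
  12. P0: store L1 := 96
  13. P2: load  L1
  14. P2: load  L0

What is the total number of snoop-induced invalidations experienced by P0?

1. P2: store L2 := 62  bus=[BusRdX]  L2: P0=I P1=I P2=M  mem[L2]=40
2. P0: store L2 := 94  bus=[BusRdX,Flush]  L2: P0=M P1=I P2=I  mem[L2]=62
3. P0: load  L1  bus=[BusRd]  L1: P0=E P1=I P2=I  mem[L1]=50
4. P0: load  L0  bus=[BusRd]  L0: P0=E P1=I P2=I  mem[L0]=0
5. P0: load  L2  bus=[-]  L2: P0=M P1=I P2=I  mem[L2]=62
6. P2: store L2 := 59  bus=[BusRdX,Flush]  L2: P0=I P1=I P2=M  mem[L2]=94
7. P1: store L1 := 9  bus=[BusRdX]  L1: P0=I P1=M P2=I  mem[L1]=50
8. P1: load  L1  bus=[-]  L1: P0=I P1=M P2=I  mem[L1]=50
9. P0: load  L0  bus=[-]  L0: P0=E P1=I P2=I  mem[L0]=0
10. P1: store L1 := 81  bus=[-]  L1: P0=I P1=M P2=I  mem[L1]=50
11. P2: store L2 := 17  bus=[-]  L2: P0=I P1=I P2=M  mem[L2]=94
12. P0: store L1 := 96  bus=[BusRdX,Flush]  L1: P0=M P1=I P2=I  mem[L1]=81
13. P2: load  L1  bus=[BusRd]  L1: P0=O P1=I P2=S  mem[L1]=81
14. P2: load  L0  bus=[BusRd]  L0: P0=S P1=I P2=S  mem[L0]=0

invalidations = 2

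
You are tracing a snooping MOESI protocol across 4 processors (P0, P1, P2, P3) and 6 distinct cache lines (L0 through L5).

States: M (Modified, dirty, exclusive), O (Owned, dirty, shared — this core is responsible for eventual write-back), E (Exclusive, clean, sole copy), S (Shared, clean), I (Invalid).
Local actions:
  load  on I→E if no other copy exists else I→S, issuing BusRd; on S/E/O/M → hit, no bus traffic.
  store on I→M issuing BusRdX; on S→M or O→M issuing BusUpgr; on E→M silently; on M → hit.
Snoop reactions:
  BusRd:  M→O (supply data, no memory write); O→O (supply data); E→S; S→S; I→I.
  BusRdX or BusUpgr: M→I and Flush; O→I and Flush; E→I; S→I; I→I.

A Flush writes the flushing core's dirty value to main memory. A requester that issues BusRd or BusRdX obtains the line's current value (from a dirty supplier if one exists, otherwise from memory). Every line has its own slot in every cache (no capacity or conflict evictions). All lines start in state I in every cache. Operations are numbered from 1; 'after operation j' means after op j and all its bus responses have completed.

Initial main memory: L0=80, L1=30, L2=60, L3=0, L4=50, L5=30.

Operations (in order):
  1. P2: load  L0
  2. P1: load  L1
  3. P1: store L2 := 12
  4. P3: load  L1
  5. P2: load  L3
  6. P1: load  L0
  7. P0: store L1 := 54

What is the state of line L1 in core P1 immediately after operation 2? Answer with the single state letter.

[1] P2: load  L0 | P0:I, P1:I, P2:E(80), P3:I | bus: BusRd
[2] P1: load  L1 | P0:I, P1:E(30), P2:I, P3:I | bus: BusRd
[3] P1: store L2 := 12 | P0:I, P1:M(12), P2:I, P3:I | bus: BusRdX
[4] P3: load  L1 | P0:I, P1:S(30), P2:I, P3:S(30) | bus: BusRd
[5] P2: load  L3 | P0:I, P1:I, P2:E(0), P3:I | bus: BusRd
[6] P1: load  L0 | P0:I, P1:S(80), P2:S(80), P3:I | bus: BusRd
[7] P0: store L1 := 54 | P0:M(54), P1:I, P2:I, P3:I | bus: BusRdX

state = E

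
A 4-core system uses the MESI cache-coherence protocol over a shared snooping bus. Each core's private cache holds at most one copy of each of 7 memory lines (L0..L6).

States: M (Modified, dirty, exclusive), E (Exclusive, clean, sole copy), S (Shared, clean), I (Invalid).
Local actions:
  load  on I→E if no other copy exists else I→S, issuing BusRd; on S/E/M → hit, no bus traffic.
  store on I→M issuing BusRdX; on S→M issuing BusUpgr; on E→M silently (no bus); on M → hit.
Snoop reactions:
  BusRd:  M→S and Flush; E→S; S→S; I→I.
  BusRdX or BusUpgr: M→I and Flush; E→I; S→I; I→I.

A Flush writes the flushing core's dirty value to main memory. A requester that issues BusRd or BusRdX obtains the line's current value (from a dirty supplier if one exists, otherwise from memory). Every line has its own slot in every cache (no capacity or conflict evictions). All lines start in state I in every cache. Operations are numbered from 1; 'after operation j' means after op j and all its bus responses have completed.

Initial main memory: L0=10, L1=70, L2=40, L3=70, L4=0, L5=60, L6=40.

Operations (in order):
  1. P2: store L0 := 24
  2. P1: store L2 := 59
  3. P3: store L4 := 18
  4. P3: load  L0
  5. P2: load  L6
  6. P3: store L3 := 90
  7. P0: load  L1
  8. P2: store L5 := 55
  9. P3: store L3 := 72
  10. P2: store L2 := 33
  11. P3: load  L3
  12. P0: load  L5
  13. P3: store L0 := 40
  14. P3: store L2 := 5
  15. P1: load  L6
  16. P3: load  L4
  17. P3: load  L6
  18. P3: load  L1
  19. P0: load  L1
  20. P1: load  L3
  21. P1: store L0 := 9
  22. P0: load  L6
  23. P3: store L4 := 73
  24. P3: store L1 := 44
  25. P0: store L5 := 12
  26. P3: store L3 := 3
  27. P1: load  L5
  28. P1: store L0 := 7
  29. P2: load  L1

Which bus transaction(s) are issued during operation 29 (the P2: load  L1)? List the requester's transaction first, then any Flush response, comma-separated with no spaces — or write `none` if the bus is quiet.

[1] P2: store L0 := 24 | P0:I, P1:I, P2:M(24), P3:I | bus: BusRdX
[2] P1: store L2 := 59 | P0:I, P1:M(59), P2:I, P3:I | bus: BusRdX
[3] P3: store L4 := 18 | P0:I, P1:I, P2:I, P3:M(18) | bus: BusRdX
[4] P3: load  L0 | P0:I, P1:I, P2:S(24), P3:S(24) | bus: BusRd,Flush
[5] P2: load  L6 | P0:I, P1:I, P2:E(40), P3:I | bus: BusRd
[6] P3: store L3 := 90 | P0:I, P1:I, P2:I, P3:M(90) | bus: BusRdX
[7] P0: load  L1 | P0:E(70), P1:I, P2:I, P3:I | bus: BusRd
[8] P2: store L5 := 55 | P0:I, P1:I, P2:M(55), P3:I | bus: BusRdX
[9] P3: store L3 := 72 | P0:I, P1:I, P2:I, P3:M(72) | bus: none
[10] P2: store L2 := 33 | P0:I, P1:I, P2:M(33), P3:I | bus: BusRdX,Flush
[11] P3: load  L3 | P0:I, P1:I, P2:I, P3:M(72) | bus: none
[12] P0: load  L5 | P0:S(55), P1:I, P2:S(55), P3:I | bus: BusRd,Flush
[13] P3: store L0 := 40 | P0:I, P1:I, P2:I, P3:M(40) | bus: BusUpgr
[14] P3: store L2 := 5 | P0:I, P1:I, P2:I, P3:M(5) | bus: BusRdX,Flush
[15] P1: load  L6 | P0:I, P1:S(40), P2:S(40), P3:I | bus: BusRd
[16] P3: load  L4 | P0:I, P1:I, P2:I, P3:M(18) | bus: none
[17] P3: load  L6 | P0:I, P1:S(40), P2:S(40), P3:S(40) | bus: BusRd
[18] P3: load  L1 | P0:S(70), P1:I, P2:I, P3:S(70) | bus: BusRd
[19] P0: load  L1 | P0:S(70), P1:I, P2:I, P3:S(70) | bus: none
[20] P1: load  L3 | P0:I, P1:S(72), P2:I, P3:S(72) | bus: BusRd,Flush
[21] P1: store L0 := 9 | P0:I, P1:M(9), P2:I, P3:I | bus: BusRdX,Flush
[22] P0: load  L6 | P0:S(40), P1:S(40), P2:S(40), P3:S(40) | bus: BusRd
[23] P3: store L4 := 73 | P0:I, P1:I, P2:I, P3:M(73) | bus: none
[24] P3: store L1 := 44 | P0:I, P1:I, P2:I, P3:M(44) | bus: BusUpgr
[25] P0: store L5 := 12 | P0:M(12), P1:I, P2:I, P3:I | bus: BusUpgr
[26] P3: store L3 := 3 | P0:I, P1:I, P2:I, P3:M(3) | bus: BusUpgr
[27] P1: load  L5 | P0:S(12), P1:S(12), P2:I, P3:I | bus: BusRd,Flush
[28] P1: store L0 := 7 | P0:I, P1:M(7), P2:I, P3:I | bus: none
[29] P2: load  L1 | P0:I, P1:I, P2:S(44), P3:S(44) | bus: BusRd,Flush

bus = BusRd,Flush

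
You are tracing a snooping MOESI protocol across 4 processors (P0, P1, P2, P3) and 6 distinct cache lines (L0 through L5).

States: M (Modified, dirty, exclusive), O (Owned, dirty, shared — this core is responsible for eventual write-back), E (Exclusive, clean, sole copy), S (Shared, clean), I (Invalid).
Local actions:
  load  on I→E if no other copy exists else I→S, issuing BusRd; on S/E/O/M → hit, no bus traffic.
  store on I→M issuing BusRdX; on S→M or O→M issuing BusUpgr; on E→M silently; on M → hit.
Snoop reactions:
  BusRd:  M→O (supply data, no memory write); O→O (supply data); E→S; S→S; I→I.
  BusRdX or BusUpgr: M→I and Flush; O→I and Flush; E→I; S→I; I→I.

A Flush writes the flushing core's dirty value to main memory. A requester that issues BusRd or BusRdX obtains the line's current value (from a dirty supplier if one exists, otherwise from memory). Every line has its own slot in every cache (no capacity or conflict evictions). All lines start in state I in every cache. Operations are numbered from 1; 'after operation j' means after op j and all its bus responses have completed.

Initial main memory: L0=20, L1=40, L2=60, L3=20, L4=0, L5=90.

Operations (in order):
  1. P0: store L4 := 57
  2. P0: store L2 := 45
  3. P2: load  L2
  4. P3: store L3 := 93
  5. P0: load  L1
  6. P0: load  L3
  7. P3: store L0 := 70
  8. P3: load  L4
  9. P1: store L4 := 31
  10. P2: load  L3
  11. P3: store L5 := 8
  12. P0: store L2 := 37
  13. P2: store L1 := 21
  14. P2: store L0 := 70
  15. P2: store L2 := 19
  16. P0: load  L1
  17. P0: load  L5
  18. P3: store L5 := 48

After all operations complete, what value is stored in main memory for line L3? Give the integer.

1. P0: store L4 := 57  bus=[BusRdX]  L4: P0=M P1=I P2=I P3=I  mem[L4]=0
2. P0: store L2 := 45  bus=[BusRdX]  L2: P0=M P1=I P2=I P3=I  mem[L2]=60
3. P2: load  L2  bus=[BusRd]  L2: P0=O P1=I P2=S P3=I  mem[L2]=60
4. P3: store L3 := 93  bus=[BusRdX]  L3: P0=I P1=I P2=I P3=M  mem[L3]=20
5. P0: load  L1  bus=[BusRd]  L1: P0=E P1=I P2=I P3=I  mem[L1]=40
6. P0: load  L3  bus=[BusRd]  L3: P0=S P1=I P2=I P3=O  mem[L3]=20
7. P3: store L0 := 70  bus=[BusRdX]  L0: P0=I P1=I P2=I P3=M  mem[L0]=20
8. P3: load  L4  bus=[BusRd]  L4: P0=O P1=I P2=I P3=S  mem[L4]=0
9. P1: store L4 := 31  bus=[BusRdX,Flush]  L4: P0=I P1=M P2=I P3=I  mem[L4]=57
10. P2: load  L3  bus=[BusRd]  L3: P0=S P1=I P2=S P3=O  mem[L3]=20
11. P3: store L5 := 8  bus=[BusRdX]  L5: P0=I P1=I P2=I P3=M  mem[L5]=90
12. P0: store L2 := 37  bus=[BusUpgr]  L2: P0=M P1=I P2=I P3=I  mem[L2]=60
13. P2: store L1 := 21  bus=[BusRdX]  L1: P0=I P1=I P2=M P3=I  mem[L1]=40
14. P2: store L0 := 70  bus=[BusRdX,Flush]  L0: P0=I P1=I P2=M P3=I  mem[L0]=70
15. P2: store L2 := 19  bus=[BusRdX,Flush]  L2: P0=I P1=I P2=M P3=I  mem[L2]=37
16. P0: load  L1  bus=[BusRd]  L1: P0=S P1=I P2=O P3=I  mem[L1]=40
17. P0: load  L5  bus=[BusRd]  L5: P0=S P1=I P2=I P3=O  mem[L5]=90
18. P3: store L5 := 48  bus=[BusUpgr]  L5: P0=I P1=I P2=I P3=M  mem[L5]=90

memory[L3] = 20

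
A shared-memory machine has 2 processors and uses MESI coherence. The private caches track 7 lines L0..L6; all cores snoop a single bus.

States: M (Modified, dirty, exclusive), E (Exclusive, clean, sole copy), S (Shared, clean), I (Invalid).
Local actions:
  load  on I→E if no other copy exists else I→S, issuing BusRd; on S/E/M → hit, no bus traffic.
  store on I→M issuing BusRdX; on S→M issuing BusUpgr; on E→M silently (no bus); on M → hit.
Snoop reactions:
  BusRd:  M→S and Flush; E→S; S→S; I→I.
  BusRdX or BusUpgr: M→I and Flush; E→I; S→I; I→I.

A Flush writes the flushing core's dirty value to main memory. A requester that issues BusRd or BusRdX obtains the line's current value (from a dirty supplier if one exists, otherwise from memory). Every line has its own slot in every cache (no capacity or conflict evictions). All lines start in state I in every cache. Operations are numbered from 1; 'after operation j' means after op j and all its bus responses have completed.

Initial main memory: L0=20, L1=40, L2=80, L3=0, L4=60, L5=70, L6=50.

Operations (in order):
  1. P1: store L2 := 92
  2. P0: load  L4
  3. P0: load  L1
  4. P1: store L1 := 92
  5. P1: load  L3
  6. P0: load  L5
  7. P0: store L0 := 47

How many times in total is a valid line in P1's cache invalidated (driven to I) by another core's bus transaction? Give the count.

invalidations = 0

step 1: P1: store L2 := 92  ⟶  IM  (L2)  txn=BusRdX  M[L2]=80
step 2: P0: load  L4  ⟶  EI  (L4)  txn=BusRd  M[L4]=60
step 3: P0: load  L1  ⟶  EI  (L1)  txn=BusRd  M[L1]=40
step 4: P1: store L1 := 92  ⟶  IM  (L1)  txn=BusRdX  M[L1]=40
step 5: P1: load  L3  ⟶  IE  (L3)  txn=BusRd  M[L3]=0
step 6: P0: load  L5  ⟶  EI  (L5)  txn=BusRd  M[L5]=70
step 7: P0: store L0 := 47  ⟶  MI  (L0)  txn=BusRdX  M[L0]=20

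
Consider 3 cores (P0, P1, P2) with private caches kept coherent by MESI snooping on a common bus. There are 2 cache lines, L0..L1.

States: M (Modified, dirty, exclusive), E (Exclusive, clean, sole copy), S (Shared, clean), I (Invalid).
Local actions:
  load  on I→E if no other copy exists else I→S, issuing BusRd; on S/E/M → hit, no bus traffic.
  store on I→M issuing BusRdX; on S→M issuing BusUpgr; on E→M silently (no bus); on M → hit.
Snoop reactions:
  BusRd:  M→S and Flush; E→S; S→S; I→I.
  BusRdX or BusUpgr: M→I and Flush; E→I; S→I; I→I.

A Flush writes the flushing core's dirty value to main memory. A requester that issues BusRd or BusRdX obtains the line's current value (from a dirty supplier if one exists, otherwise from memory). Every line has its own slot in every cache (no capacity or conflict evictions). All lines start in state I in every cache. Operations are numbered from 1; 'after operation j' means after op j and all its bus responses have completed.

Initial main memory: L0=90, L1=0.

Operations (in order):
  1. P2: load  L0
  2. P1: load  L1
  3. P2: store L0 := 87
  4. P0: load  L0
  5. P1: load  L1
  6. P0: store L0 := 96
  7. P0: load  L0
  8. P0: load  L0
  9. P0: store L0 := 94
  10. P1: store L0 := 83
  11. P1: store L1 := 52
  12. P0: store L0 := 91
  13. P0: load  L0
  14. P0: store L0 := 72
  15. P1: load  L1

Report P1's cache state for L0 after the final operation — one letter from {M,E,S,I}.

state = I

  op1 P2: load  L0 → I/I/E on L0; bus BusRd; mem=90
  op2 P1: load  L1 → I/E/I on L1; bus BusRd; mem=0
  op3 P2: store L0 := 87 → I/I/M on L0; bus (none); mem=90
  op4 P0: load  L0 → S/I/S on L0; bus BusRd Flush; mem=87
  op5 P1: load  L1 → I/E/I on L1; bus (none); mem=0
  op6 P0: store L0 := 96 → M/I/I on L0; bus BusUpgr; mem=87
  op7 P0: load  L0 → M/I/I on L0; bus (none); mem=87
  op8 P0: load  L0 → M/I/I on L0; bus (none); mem=87
  op9 P0: store L0 := 94 → M/I/I on L0; bus (none); mem=87
  op10 P1: store L0 := 83 → I/M/I on L0; bus BusRdX Flush; mem=94
  op11 P1: store L1 := 52 → I/M/I on L1; bus (none); mem=0
  op12 P0: store L0 := 91 → M/I/I on L0; bus BusRdX Flush; mem=83
  op13 P0: load  L0 → M/I/I on L0; bus (none); mem=83
  op14 P0: store L0 := 72 → M/I/I on L0; bus (none); mem=83
  op15 P1: load  L1 → I/M/I on L1; bus (none); mem=0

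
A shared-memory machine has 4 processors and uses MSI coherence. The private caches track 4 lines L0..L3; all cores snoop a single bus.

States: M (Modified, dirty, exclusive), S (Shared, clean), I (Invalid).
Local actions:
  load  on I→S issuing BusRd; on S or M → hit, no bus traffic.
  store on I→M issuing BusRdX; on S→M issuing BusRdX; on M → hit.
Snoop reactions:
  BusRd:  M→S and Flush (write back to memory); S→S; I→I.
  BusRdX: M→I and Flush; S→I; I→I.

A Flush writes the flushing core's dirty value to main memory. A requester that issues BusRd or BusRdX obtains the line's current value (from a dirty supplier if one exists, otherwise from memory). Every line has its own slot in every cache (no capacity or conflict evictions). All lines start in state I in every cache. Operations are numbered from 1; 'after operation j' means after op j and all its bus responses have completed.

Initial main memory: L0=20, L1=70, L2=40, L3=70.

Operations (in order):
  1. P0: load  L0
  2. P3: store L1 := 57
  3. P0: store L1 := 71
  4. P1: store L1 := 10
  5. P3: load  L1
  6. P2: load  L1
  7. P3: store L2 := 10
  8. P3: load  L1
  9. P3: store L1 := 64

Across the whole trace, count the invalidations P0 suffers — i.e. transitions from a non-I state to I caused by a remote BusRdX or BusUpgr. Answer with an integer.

invalidations = 1

[1] P0: load  L0 | P0:S(20), P1:I, P2:I, P3:I | bus: BusRd
[2] P3: store L1 := 57 | P0:I, P1:I, P2:I, P3:M(57) | bus: BusRdX
[3] P0: store L1 := 71 | P0:M(71), P1:I, P2:I, P3:I | bus: BusRdX,Flush
[4] P1: store L1 := 10 | P0:I, P1:M(10), P2:I, P3:I | bus: BusRdX,Flush
[5] P3: load  L1 | P0:I, P1:S(10), P2:I, P3:S(10) | bus: BusRd,Flush
[6] P2: load  L1 | P0:I, P1:S(10), P2:S(10), P3:S(10) | bus: BusRd
[7] P3: store L2 := 10 | P0:I, P1:I, P2:I, P3:M(10) | bus: BusRdX
[8] P3: load  L1 | P0:I, P1:S(10), P2:S(10), P3:S(10) | bus: none
[9] P3: store L1 := 64 | P0:I, P1:I, P2:I, P3:M(64) | bus: BusRdX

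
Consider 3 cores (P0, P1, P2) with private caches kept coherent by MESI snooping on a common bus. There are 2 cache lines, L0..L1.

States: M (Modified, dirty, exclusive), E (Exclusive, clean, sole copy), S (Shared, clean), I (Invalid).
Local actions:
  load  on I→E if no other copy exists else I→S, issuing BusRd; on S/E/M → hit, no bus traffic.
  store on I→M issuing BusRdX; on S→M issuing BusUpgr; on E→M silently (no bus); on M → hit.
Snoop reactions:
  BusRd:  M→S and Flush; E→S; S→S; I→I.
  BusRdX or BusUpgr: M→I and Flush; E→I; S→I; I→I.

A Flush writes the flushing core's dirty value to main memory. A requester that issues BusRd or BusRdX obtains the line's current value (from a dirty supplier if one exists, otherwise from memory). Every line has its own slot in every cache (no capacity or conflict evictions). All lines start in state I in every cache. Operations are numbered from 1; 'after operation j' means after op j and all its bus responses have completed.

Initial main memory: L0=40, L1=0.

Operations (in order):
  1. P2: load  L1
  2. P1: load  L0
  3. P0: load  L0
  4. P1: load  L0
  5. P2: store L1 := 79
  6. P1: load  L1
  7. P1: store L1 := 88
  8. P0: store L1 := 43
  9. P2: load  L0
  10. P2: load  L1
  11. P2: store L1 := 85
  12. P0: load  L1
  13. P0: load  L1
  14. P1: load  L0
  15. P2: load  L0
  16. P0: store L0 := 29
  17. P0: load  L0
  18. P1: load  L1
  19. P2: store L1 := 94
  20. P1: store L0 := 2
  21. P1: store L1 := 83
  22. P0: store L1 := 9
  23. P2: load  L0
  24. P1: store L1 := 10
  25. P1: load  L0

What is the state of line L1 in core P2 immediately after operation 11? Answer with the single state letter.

[1] P2: load  L1 | P0:I, P1:I, P2:E(0) | bus: BusRd
[2] P1: load  L0 | P0:I, P1:E(40), P2:I | bus: BusRd
[3] P0: load  L0 | P0:S(40), P1:S(40), P2:I | bus: BusRd
[4] P1: load  L0 | P0:S(40), P1:S(40), P2:I | bus: none
[5] P2: store L1 := 79 | P0:I, P1:I, P2:M(79) | bus: none
[6] P1: load  L1 | P0:I, P1:S(79), P2:S(79) | bus: BusRd,Flush
[7] P1: store L1 := 88 | P0:I, P1:M(88), P2:I | bus: BusUpgr
[8] P0: store L1 := 43 | P0:M(43), P1:I, P2:I | bus: BusRdX,Flush
[9] P2: load  L0 | P0:S(40), P1:S(40), P2:S(40) | bus: BusRd
[10] P2: load  L1 | P0:S(43), P1:I, P2:S(43) | bus: BusRd,Flush
[11] P2: store L1 := 85 | P0:I, P1:I, P2:M(85) | bus: BusUpgr
[12] P0: load  L1 | P0:S(85), P1:I, P2:S(85) | bus: BusRd,Flush
[13] P0: load  L1 | P0:S(85), P1:I, P2:S(85) | bus: none
[14] P1: load  L0 | P0:S(40), P1:S(40), P2:S(40) | bus: none
[15] P2: load  L0 | P0:S(40), P1:S(40), P2:S(40) | bus: none
[16] P0: store L0 := 29 | P0:M(29), P1:I, P2:I | bus: BusUpgr
[17] P0: load  L0 | P0:M(29), P1:I, P2:I | bus: none
[18] P1: load  L1 | P0:S(85), P1:S(85), P2:S(85) | bus: BusRd
[19] P2: store L1 := 94 | P0:I, P1:I, P2:M(94) | bus: BusUpgr
[20] P1: store L0 := 2 | P0:I, P1:M(2), P2:I | bus: BusRdX,Flush
[21] P1: store L1 := 83 | P0:I, P1:M(83), P2:I | bus: BusRdX,Flush
[22] P0: store L1 := 9 | P0:M(9), P1:I, P2:I | bus: BusRdX,Flush
[23] P2: load  L0 | P0:I, P1:S(2), P2:S(2) | bus: BusRd,Flush
[24] P1: store L1 := 10 | P0:I, P1:M(10), P2:I | bus: BusRdX,Flush
[25] P1: load  L0 | P0:I, P1:S(2), P2:S(2) | bus: none

state = M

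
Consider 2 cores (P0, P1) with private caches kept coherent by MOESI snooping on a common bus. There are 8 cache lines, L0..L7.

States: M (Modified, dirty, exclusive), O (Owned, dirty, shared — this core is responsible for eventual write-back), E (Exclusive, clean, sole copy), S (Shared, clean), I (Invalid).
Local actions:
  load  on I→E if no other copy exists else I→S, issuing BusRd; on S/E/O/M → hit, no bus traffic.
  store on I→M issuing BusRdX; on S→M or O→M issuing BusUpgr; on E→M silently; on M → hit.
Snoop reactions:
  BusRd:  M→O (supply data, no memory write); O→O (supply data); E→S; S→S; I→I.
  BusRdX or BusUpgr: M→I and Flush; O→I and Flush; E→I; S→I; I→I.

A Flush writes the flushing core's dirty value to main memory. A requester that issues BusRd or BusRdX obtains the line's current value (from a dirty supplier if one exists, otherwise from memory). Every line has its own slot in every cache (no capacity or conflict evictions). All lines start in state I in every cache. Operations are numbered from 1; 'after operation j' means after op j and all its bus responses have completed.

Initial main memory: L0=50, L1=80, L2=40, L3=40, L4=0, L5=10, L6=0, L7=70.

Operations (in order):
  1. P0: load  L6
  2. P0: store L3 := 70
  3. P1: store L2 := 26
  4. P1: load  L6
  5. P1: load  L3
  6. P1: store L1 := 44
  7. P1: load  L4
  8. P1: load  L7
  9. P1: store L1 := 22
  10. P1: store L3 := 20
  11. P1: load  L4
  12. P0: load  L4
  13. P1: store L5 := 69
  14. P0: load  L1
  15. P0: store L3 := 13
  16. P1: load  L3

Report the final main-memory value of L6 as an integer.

step 1: P0: load  L6  ⟶  EI  (L6)  txn=BusRd  M[L6]=0
step 2: P0: store L3 := 70  ⟶  MI  (L3)  txn=BusRdX  M[L3]=40
step 3: P1: store L2 := 26  ⟶  IM  (L2)  txn=BusRdX  M[L2]=40
step 4: P1: load  L6  ⟶  SS  (L6)  txn=BusRd  M[L6]=0
step 5: P1: load  L3  ⟶  OS  (L3)  txn=BusRd  M[L3]=40
step 6: P1: store L1 := 44  ⟶  IM  (L1)  txn=BusRdX  M[L1]=80
step 7: P1: load  L4  ⟶  IE  (L4)  txn=BusRd  M[L4]=0
step 8: P1: load  L7  ⟶  IE  (L7)  txn=BusRd  M[L7]=70
step 9: P1: store L1 := 22  ⟶  IM  (L1)  txn=∅  M[L1]=80
step 10: P1: store L3 := 20  ⟶  IM  (L3)  txn=BusUpgr+Flush  M[L3]=70
step 11: P1: load  L4  ⟶  IE  (L4)  txn=∅  M[L4]=0
step 12: P0: load  L4  ⟶  SS  (L4)  txn=BusRd  M[L4]=0
step 13: P1: store L5 := 69  ⟶  IM  (L5)  txn=BusRdX  M[L5]=10
step 14: P0: load  L1  ⟶  SO  (L1)  txn=BusRd  M[L1]=80
step 15: P0: store L3 := 13  ⟶  MI  (L3)  txn=BusRdX+Flush  M[L3]=20
step 16: P1: load  L3  ⟶  OS  (L3)  txn=BusRd  M[L3]=20

memory[L6] = 0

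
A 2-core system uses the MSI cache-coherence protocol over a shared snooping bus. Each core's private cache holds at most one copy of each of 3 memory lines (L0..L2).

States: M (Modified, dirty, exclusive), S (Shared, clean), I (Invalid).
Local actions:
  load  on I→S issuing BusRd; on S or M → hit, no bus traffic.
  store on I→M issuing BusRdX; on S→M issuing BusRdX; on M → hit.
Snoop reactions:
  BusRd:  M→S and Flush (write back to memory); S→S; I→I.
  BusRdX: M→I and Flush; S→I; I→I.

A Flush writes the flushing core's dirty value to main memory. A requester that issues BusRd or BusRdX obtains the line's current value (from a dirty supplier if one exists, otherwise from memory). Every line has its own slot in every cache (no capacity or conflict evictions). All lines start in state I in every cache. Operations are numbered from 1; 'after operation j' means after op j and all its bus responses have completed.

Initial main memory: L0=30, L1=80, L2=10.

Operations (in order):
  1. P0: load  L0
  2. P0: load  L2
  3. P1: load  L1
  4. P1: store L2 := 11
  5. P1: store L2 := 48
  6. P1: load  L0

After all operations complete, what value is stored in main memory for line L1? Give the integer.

memory[L1] = 80

step 1: P0: load  L0  ⟶  SI  (L0)  txn=BusRd  M[L0]=30
step 2: P0: load  L2  ⟶  SI  (L2)  txn=BusRd  M[L2]=10
step 3: P1: load  L1  ⟶  IS  (L1)  txn=BusRd  M[L1]=80
step 4: P1: store L2 := 11  ⟶  IM  (L2)  txn=BusRdX  M[L2]=10
step 5: P1: store L2 := 48  ⟶  IM  (L2)  txn=∅  M[L2]=10
step 6: P1: load  L0  ⟶  SS  (L0)  txn=BusRd  M[L0]=30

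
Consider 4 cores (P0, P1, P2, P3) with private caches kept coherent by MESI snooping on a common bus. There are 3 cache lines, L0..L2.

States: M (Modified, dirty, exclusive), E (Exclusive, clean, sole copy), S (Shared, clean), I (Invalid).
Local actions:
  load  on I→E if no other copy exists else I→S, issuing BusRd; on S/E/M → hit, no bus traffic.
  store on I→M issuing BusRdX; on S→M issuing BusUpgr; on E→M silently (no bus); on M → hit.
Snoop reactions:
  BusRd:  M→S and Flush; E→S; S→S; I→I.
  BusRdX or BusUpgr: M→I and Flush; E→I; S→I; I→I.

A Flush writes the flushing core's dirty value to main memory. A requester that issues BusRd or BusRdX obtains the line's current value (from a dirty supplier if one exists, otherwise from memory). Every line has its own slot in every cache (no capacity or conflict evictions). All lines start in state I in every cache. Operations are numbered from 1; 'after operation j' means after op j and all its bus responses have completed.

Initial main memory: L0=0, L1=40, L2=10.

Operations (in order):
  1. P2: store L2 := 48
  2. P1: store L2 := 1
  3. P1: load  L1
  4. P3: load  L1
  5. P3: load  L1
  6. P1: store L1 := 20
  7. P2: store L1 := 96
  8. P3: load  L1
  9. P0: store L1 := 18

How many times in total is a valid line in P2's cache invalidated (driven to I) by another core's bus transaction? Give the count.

  op1 P2: store L2 := 48 → I/I/M/I on L2; bus BusRdX; mem=10
  op2 P1: store L2 := 1 → I/M/I/I on L2; bus BusRdX Flush; mem=48
  op3 P1: load  L1 → I/E/I/I on L1; bus BusRd; mem=40
  op4 P3: load  L1 → I/S/I/S on L1; bus BusRd; mem=40
  op5 P3: load  L1 → I/S/I/S on L1; bus (none); mem=40
  op6 P1: store L1 := 20 → I/M/I/I on L1; bus BusUpgr; mem=40
  op7 P2: store L1 := 96 → I/I/M/I on L1; bus BusRdX Flush; mem=20
  op8 P3: load  L1 → I/I/S/S on L1; bus BusRd Flush; mem=96
  op9 P0: store L1 := 18 → M/I/I/I on L1; bus BusRdX; mem=96

invalidations = 2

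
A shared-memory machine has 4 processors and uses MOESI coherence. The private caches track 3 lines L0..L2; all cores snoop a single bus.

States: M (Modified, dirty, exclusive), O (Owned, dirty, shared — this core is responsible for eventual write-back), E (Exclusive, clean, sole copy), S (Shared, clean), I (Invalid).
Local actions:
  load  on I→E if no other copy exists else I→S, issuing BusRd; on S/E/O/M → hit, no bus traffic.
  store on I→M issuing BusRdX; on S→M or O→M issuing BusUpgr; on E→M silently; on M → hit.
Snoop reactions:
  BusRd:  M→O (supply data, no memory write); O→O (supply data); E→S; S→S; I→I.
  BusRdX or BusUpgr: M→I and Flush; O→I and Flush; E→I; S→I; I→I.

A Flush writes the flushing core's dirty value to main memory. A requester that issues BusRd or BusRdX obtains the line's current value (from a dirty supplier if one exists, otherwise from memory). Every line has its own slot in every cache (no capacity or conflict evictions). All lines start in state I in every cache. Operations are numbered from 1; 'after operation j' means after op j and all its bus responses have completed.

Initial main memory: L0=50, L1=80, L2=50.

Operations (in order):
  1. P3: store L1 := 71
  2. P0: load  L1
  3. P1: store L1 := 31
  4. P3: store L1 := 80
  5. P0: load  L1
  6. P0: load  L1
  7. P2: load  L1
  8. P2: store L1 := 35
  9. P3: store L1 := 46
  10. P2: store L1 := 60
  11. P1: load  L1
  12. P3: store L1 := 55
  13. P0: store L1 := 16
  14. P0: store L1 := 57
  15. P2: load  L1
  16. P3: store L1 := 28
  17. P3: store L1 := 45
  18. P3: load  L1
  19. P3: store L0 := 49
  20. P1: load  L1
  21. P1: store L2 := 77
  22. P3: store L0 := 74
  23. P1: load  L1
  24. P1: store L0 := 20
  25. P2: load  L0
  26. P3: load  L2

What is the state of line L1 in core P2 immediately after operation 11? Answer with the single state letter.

state = O

step 1: P3: store L1 := 71  ⟶  IIIM  (L1)  txn=BusRdX  M[L1]=80
step 2: P0: load  L1  ⟶  SIIO  (L1)  txn=BusRd  M[L1]=80
step 3: P1: store L1 := 31  ⟶  IMII  (L1)  txn=BusRdX+Flush  M[L1]=71
step 4: P3: store L1 := 80  ⟶  IIIM  (L1)  txn=BusRdX+Flush  M[L1]=31
step 5: P0: load  L1  ⟶  SIIO  (L1)  txn=BusRd  M[L1]=31
step 6: P0: load  L1  ⟶  SIIO  (L1)  txn=∅  M[L1]=31
step 7: P2: load  L1  ⟶  SISO  (L1)  txn=BusRd  M[L1]=31
step 8: P2: store L1 := 35  ⟶  IIMI  (L1)  txn=BusUpgr+Flush  M[L1]=80
step 9: P3: store L1 := 46  ⟶  IIIM  (L1)  txn=BusRdX+Flush  M[L1]=35
step 10: P2: store L1 := 60  ⟶  IIMI  (L1)  txn=BusRdX+Flush  M[L1]=46
step 11: P1: load  L1  ⟶  ISOI  (L1)  txn=BusRd  M[L1]=46
step 12: P3: store L1 := 55  ⟶  IIIM  (L1)  txn=BusRdX+Flush  M[L1]=60
step 13: P0: store L1 := 16  ⟶  MIII  (L1)  txn=BusRdX+Flush  M[L1]=55
step 14: P0: store L1 := 57  ⟶  MIII  (L1)  txn=∅  M[L1]=55
step 15: P2: load  L1  ⟶  OISI  (L1)  txn=BusRd  M[L1]=55
step 16: P3: store L1 := 28  ⟶  IIIM  (L1)  txn=BusRdX+Flush  M[L1]=57
step 17: P3: store L1 := 45  ⟶  IIIM  (L1)  txn=∅  M[L1]=57
step 18: P3: load  L1  ⟶  IIIM  (L1)  txn=∅  M[L1]=57
step 19: P3: store L0 := 49  ⟶  IIIM  (L0)  txn=BusRdX  M[L0]=50
step 20: P1: load  L1  ⟶  ISIO  (L1)  txn=BusRd  M[L1]=57
step 21: P1: store L2 := 77  ⟶  IMII  (L2)  txn=BusRdX  M[L2]=50
step 22: P3: store L0 := 74  ⟶  IIIM  (L0)  txn=∅  M[L0]=50
step 23: P1: load  L1  ⟶  ISIO  (L1)  txn=∅  M[L1]=57
step 24: P1: store L0 := 20  ⟶  IMII  (L0)  txn=BusRdX+Flush  M[L0]=74
step 25: P2: load  L0  ⟶  IOSI  (L0)  txn=BusRd  M[L0]=74
step 26: P3: load  L2  ⟶  IOIS  (L2)  txn=BusRd  M[L2]=50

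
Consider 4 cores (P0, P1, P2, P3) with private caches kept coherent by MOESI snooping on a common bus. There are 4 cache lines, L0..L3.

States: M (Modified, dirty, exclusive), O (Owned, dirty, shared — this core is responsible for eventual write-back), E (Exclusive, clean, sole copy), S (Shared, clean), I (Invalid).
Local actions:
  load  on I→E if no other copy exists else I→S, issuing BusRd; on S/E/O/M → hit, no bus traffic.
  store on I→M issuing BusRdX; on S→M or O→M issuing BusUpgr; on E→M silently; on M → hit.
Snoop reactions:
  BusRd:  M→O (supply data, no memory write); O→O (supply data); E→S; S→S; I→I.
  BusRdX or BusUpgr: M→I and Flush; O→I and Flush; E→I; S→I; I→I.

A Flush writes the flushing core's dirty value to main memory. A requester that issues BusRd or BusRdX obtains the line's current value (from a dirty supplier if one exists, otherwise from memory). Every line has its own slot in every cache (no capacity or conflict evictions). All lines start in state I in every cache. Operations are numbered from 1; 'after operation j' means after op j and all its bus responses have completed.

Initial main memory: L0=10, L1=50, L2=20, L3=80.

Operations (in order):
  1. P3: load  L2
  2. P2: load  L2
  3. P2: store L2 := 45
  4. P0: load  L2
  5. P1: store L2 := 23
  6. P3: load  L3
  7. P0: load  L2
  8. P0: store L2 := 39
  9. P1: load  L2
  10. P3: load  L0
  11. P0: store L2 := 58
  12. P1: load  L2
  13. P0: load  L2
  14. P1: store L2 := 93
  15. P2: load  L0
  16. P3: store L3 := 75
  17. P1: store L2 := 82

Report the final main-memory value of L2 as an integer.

memory[L2] = 58

  op1 P3: load  L2 → I/I/I/E on L2; bus BusRd; mem=20
  op2 P2: load  L2 → I/I/S/S on L2; bus BusRd; mem=20
  op3 P2: store L2 := 45 → I/I/M/I on L2; bus BusUpgr; mem=20
  op4 P0: load  L2 → S/I/O/I on L2; bus BusRd; mem=20
  op5 P1: store L2 := 23 → I/M/I/I on L2; bus BusRdX Flush; mem=45
  op6 P3: load  L3 → I/I/I/E on L3; bus BusRd; mem=80
  op7 P0: load  L2 → S/O/I/I on L2; bus BusRd; mem=45
  op8 P0: store L2 := 39 → M/I/I/I on L2; bus BusUpgr Flush; mem=23
  op9 P1: load  L2 → O/S/I/I on L2; bus BusRd; mem=23
  op10 P3: load  L0 → I/I/I/E on L0; bus BusRd; mem=10
  op11 P0: store L2 := 58 → M/I/I/I on L2; bus BusUpgr; mem=23
  op12 P1: load  L2 → O/S/I/I on L2; bus BusRd; mem=23
  op13 P0: load  L2 → O/S/I/I on L2; bus (none); mem=23
  op14 P1: store L2 := 93 → I/M/I/I on L2; bus BusUpgr Flush; mem=58
  op15 P2: load  L0 → I/I/S/S on L0; bus BusRd; mem=10
  op16 P3: store L3 := 75 → I/I/I/M on L3; bus (none); mem=80
  op17 P1: store L2 := 82 → I/M/I/I on L2; bus (none); mem=58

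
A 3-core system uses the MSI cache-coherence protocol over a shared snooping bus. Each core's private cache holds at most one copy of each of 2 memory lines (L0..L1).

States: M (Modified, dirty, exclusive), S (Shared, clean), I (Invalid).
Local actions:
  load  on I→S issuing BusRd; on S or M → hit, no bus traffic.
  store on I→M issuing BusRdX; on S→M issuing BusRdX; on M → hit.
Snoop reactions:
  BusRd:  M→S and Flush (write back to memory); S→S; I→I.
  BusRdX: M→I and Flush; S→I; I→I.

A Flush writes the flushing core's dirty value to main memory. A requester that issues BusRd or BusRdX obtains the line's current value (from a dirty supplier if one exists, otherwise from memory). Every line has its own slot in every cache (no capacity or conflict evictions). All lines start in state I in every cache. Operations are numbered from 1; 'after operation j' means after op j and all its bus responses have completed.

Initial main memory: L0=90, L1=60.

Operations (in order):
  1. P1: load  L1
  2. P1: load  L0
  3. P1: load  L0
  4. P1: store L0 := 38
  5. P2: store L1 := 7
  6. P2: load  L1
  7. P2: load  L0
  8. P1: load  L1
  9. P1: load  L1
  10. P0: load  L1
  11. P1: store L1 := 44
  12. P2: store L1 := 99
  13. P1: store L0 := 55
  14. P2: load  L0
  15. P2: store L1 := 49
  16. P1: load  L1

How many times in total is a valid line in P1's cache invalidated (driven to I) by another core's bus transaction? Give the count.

[1] P1: load  L1 | P0:I, P1:S(60), P2:I | bus: BusRd
[2] P1: load  L0 | P0:I, P1:S(90), P2:I | bus: BusRd
[3] P1: load  L0 | P0:I, P1:S(90), P2:I | bus: none
[4] P1: store L0 := 38 | P0:I, P1:M(38), P2:I | bus: BusRdX
[5] P2: store L1 := 7 | P0:I, P1:I, P2:M(7) | bus: BusRdX
[6] P2: load  L1 | P0:I, P1:I, P2:M(7) | bus: none
[7] P2: load  L0 | P0:I, P1:S(38), P2:S(38) | bus: BusRd,Flush
[8] P1: load  L1 | P0:I, P1:S(7), P2:S(7) | bus: BusRd,Flush
[9] P1: load  L1 | P0:I, P1:S(7), P2:S(7) | bus: none
[10] P0: load  L1 | P0:S(7), P1:S(7), P2:S(7) | bus: BusRd
[11] P1: store L1 := 44 | P0:I, P1:M(44), P2:I | bus: BusRdX
[12] P2: store L1 := 99 | P0:I, P1:I, P2:M(99) | bus: BusRdX,Flush
[13] P1: store L0 := 55 | P0:I, P1:M(55), P2:I | bus: BusRdX
[14] P2: load  L0 | P0:I, P1:S(55), P2:S(55) | bus: BusRd,Flush
[15] P2: store L1 := 49 | P0:I, P1:I, P2:M(49) | bus: none
[16] P1: load  L1 | P0:I, P1:S(49), P2:S(49) | bus: BusRd,Flush

invalidations = 2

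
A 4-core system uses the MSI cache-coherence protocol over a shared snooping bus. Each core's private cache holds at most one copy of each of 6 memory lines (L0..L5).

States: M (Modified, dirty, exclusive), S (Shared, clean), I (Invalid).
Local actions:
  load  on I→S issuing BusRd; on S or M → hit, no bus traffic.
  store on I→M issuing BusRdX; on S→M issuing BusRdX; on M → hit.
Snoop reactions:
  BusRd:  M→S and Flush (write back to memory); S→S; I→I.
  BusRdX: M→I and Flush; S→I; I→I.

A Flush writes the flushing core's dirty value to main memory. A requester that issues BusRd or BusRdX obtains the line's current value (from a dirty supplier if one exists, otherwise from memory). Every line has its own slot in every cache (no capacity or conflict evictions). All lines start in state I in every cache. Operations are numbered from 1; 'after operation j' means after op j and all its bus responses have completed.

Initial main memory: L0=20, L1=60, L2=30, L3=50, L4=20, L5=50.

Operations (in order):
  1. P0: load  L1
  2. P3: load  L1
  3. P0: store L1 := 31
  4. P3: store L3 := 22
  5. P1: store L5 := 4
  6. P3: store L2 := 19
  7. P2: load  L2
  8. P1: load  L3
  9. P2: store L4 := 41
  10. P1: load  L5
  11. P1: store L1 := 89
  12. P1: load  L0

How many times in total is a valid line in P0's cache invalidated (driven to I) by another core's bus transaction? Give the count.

  op1 P0: load  L1 → S/I/I/I on L1; bus BusRd; mem=60
  op2 P3: load  L1 → S/I/I/S on L1; bus BusRd; mem=60
  op3 P0: store L1 := 31 → M/I/I/I on L1; bus BusRdX; mem=60
  op4 P3: store L3 := 22 → I/I/I/M on L3; bus BusRdX; mem=50
  op5 P1: store L5 := 4 → I/M/I/I on L5; bus BusRdX; mem=50
  op6 P3: store L2 := 19 → I/I/I/M on L2; bus BusRdX; mem=30
  op7 P2: load  L2 → I/I/S/S on L2; bus BusRd Flush; mem=19
  op8 P1: load  L3 → I/S/I/S on L3; bus BusRd Flush; mem=22
  op9 P2: store L4 := 41 → I/I/M/I on L4; bus BusRdX; mem=20
  op10 P1: load  L5 → I/M/I/I on L5; bus (none); mem=50
  op11 P1: store L1 := 89 → I/M/I/I on L1; bus BusRdX Flush; mem=31
  op12 P1: load  L0 → I/S/I/I on L0; bus BusRd; mem=20

invalidations = 1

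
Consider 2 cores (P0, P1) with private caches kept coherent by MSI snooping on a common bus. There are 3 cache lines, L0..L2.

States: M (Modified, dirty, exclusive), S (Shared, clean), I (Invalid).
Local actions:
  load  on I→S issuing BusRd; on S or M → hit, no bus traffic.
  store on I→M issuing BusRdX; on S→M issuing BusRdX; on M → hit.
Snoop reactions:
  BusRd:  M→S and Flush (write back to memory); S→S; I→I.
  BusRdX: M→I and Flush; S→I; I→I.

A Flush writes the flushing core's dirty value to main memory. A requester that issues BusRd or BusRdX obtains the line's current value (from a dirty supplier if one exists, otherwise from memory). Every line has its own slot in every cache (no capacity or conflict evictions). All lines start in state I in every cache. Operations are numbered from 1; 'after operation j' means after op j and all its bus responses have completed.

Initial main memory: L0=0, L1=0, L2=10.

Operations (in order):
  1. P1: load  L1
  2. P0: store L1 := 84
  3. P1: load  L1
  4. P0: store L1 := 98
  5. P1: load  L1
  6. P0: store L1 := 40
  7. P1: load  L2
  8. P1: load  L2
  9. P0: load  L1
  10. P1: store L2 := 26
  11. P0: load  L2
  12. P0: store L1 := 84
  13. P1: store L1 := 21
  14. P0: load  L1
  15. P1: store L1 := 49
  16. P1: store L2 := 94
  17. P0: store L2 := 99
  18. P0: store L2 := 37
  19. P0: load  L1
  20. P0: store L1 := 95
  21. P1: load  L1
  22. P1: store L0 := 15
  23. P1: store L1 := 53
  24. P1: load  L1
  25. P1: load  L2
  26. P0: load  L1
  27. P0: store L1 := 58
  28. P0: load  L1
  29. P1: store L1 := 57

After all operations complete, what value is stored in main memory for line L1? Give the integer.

step 1: P1: load  L1  ⟶  IS  (L1)  txn=BusRd  M[L1]=0
step 2: P0: store L1 := 84  ⟶  MI  (L1)  txn=BusRdX  M[L1]=0
step 3: P1: load  L1  ⟶  SS  (L1)  txn=BusRd+Flush  M[L1]=84
step 4: P0: store L1 := 98  ⟶  MI  (L1)  txn=BusRdX  M[L1]=84
step 5: P1: load  L1  ⟶  SS  (L1)  txn=BusRd+Flush  M[L1]=98
step 6: P0: store L1 := 40  ⟶  MI  (L1)  txn=BusRdX  M[L1]=98
step 7: P1: load  L2  ⟶  IS  (L2)  txn=BusRd  M[L2]=10
step 8: P1: load  L2  ⟶  IS  (L2)  txn=∅  M[L2]=10
step 9: P0: load  L1  ⟶  MI  (L1)  txn=∅  M[L1]=98
step 10: P1: store L2 := 26  ⟶  IM  (L2)  txn=BusRdX  M[L2]=10
step 11: P0: load  L2  ⟶  SS  (L2)  txn=BusRd+Flush  M[L2]=26
step 12: P0: store L1 := 84  ⟶  MI  (L1)  txn=∅  M[L1]=98
step 13: P1: store L1 := 21  ⟶  IM  (L1)  txn=BusRdX+Flush  M[L1]=84
step 14: P0: load  L1  ⟶  SS  (L1)  txn=BusRd+Flush  M[L1]=21
step 15: P1: store L1 := 49  ⟶  IM  (L1)  txn=BusRdX  M[L1]=21
step 16: P1: store L2 := 94  ⟶  IM  (L2)  txn=BusRdX  M[L2]=26
step 17: P0: store L2 := 99  ⟶  MI  (L2)  txn=BusRdX+Flush  M[L2]=94
step 18: P0: store L2 := 37  ⟶  MI  (L2)  txn=∅  M[L2]=94
step 19: P0: load  L1  ⟶  SS  (L1)  txn=BusRd+Flush  M[L1]=49
step 20: P0: store L1 := 95  ⟶  MI  (L1)  txn=BusRdX  M[L1]=49
step 21: P1: load  L1  ⟶  SS  (L1)  txn=BusRd+Flush  M[L1]=95
step 22: P1: store L0 := 15  ⟶  IM  (L0)  txn=BusRdX  M[L0]=0
step 23: P1: store L1 := 53  ⟶  IM  (L1)  txn=BusRdX  M[L1]=95
step 24: P1: load  L1  ⟶  IM  (L1)  txn=∅  M[L1]=95
step 25: P1: load  L2  ⟶  SS  (L2)  txn=BusRd+Flush  M[L2]=37
step 26: P0: load  L1  ⟶  SS  (L1)  txn=BusRd+Flush  M[L1]=53
step 27: P0: store L1 := 58  ⟶  MI  (L1)  txn=BusRdX  M[L1]=53
step 28: P0: load  L1  ⟶  MI  (L1)  txn=∅  M[L1]=53
step 29: P1: store L1 := 57  ⟶  IM  (L1)  txn=BusRdX+Flush  M[L1]=58

memory[L1] = 58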